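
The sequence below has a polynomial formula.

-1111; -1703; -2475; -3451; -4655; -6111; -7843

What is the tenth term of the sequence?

First differences: -592, -772, -976, -1204, -1456, -1732
Second differences: -180, -204, -228, -252, -276
Third differences: -24, -24, -24, -24
Third differences constant at -24.
-276 − 24 = -300;  -1732 − 300 = -2032;  -7843 − 2032 = -9875
-300 − 24 = -324;  -2032 − 324 = -2356;  -9875 − 2356 = -12231
-324 − 24 = -348;  -2356 − 348 = -2704;  -12231 − 2704 = -14935

-14935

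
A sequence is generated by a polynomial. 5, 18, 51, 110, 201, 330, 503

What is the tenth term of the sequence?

1346

Δ: 13, 33, 59, 91, 129, 173
Δ²: 20, 26, 32, 38, 44
Δ³: 6, 6, 6, 6
Third differences constant at 6.
44 + 6 = 50;  173 + 50 = 223;  503 + 223 = 726
50 + 6 = 56;  223 + 56 = 279;  726 + 279 = 1005
56 + 6 = 62;  279 + 62 = 341;  1005 + 341 = 1346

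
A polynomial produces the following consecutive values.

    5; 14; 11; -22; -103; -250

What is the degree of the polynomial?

3

9, -3, -33, -81, -147
-12, -30, -48, -66
-18, -18, -18
The third differences are constant, so the polynomial has degree 3.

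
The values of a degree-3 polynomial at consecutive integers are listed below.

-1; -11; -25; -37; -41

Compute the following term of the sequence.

-31

D1: -10 , -14 , -12 , -4
D2: -4 , 2 , 8
D3: 6 , 6
Constant third difference = 6, so extend:
8 + 6 = 14;  -4 + 14 = 10;  -41 + 10 = -31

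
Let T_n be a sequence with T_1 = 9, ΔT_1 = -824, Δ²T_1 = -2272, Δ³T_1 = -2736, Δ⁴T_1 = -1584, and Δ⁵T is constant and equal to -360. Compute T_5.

Build the table forward from the leading diagonal:
Δ⁵: -360  -360  -360  -360  -360
Δ⁴: -1584  -1944  -2304  -2664  -3024
Δ³: -2736  -4320  -6264  -8568  -11232
Δ²: -2272  -5008  -9328  -15592  -24160
Δ: -824  -3096  -8104  -17432  -33024
T: 9  -815  -3911  -12015  -29447

-29447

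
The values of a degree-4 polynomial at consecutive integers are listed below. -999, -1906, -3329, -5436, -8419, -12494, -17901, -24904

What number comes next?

Δ: -907, -1423, -2107, -2983, -4075, -5407, -7003
Δ²: -516, -684, -876, -1092, -1332, -1596
Δ³: -168, -192, -216, -240, -264
Δ⁴: -24, -24, -24, -24
Fourth differences constant at -24.
-264 − 24 = -288;  -1596 − 288 = -1884;  -7003 − 1884 = -8887;  -24904 − 8887 = -33791

-33791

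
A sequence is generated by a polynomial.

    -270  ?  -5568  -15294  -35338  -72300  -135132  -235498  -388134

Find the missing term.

Using the last 7 terms:
Δ: -9726, -20044, -36962, -62832, -100366, -152636
Δ²: -10318, -16918, -25870, -37534, -52270
Δ³: -6600, -8952, -11664, -14736
Δ⁴: -2352, -2712, -3072
Δ⁵: -360, -360
Constant fifth difference = -360.
Extend backward: -2352 + 360 = -1992;  -6600 + 1992 = -4608;  -10318 + 4608 = -5710;  -9726 + 5710 = -4016;  -5568 + 4016 = -1552

-1552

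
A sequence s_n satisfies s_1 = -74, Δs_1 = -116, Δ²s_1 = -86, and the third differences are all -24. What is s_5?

-1150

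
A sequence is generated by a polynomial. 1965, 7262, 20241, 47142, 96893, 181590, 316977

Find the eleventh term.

1834865

Δ: 5297, 12979, 26901, 49751, 84697, 135387
Δ²: 7682, 13922, 22850, 34946, 50690
Δ³: 6240, 8928, 12096, 15744
Δ⁴: 2688, 3168, 3648
Δ⁵: 480, 480
Constant fifth difference = 480, so extend:
3648 + 480 = 4128;  15744 + 4128 = 19872;  50690 + 19872 = 70562;  135387 + 70562 = 205949;  316977 + 205949 = 522926
4128 + 480 = 4608;  19872 + 4608 = 24480;  70562 + 24480 = 95042;  205949 + 95042 = 300991;  522926 + 300991 = 823917
4608 + 480 = 5088;  24480 + 5088 = 29568;  95042 + 29568 = 124610;  300991 + 124610 = 425601;  823917 + 425601 = 1249518
5088 + 480 = 5568;  29568 + 5568 = 35136;  124610 + 35136 = 159746;  425601 + 159746 = 585347;  1249518 + 585347 = 1834865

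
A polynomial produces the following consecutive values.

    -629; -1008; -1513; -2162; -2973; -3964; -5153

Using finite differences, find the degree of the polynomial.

-379, -505, -649, -811, -991, -1189
-126, -144, -162, -180, -198
-18, -18, -18, -18
The third differences are constant, so the polynomial has degree 3.

3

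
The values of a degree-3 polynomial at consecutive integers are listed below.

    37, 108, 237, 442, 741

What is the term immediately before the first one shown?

6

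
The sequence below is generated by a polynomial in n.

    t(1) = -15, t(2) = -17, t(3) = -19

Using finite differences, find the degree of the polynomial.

1

First differences: -2, -2
The first differences are constant, so the polynomial has degree 1.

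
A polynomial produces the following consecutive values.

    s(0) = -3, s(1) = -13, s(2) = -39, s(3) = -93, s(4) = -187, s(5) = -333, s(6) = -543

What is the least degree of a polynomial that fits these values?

3

-10, -26, -54, -94, -146, -210
-16, -28, -40, -52, -64
-12, -12, -12, -12
The third differences are constant, so the polynomial has degree 3.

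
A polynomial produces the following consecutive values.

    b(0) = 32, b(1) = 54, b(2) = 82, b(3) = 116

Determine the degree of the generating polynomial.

2

First differences: 22, 28, 34
Second differences: 6, 6
The second differences are constant, so the polynomial has degree 2.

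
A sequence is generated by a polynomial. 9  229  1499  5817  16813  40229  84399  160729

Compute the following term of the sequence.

284177

220, 1270, 4318, 10996, 23416, 44170, 76330
1050, 3048, 6678, 12420, 20754, 32160
1998, 3630, 5742, 8334, 11406
1632, 2112, 2592, 3072
480, 480, 480
Fifth differences constant at 480.
3072 + 480 = 3552;  11406 + 3552 = 14958;  32160 + 14958 = 47118;  76330 + 47118 = 123448;  160729 + 123448 = 284177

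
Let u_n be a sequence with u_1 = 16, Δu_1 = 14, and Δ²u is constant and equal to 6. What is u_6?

Build the table forward from the leading diagonal:
D2: 6, 6, 6, 6, 6, 6
D1: 14, 20, 26, 32, 38, 44
u: 16, 30, 50, 76, 108, 146

146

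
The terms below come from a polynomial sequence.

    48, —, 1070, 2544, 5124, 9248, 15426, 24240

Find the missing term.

Using the last 6 terms:
D1: 1474, 2580, 4124, 6178, 8814
D2: 1106, 1544, 2054, 2636
D3: 438, 510, 582
D4: 72, 72
Constant fourth difference = 72.
Extend backward: 438 − 72 = 366;  1106 − 366 = 740;  1474 − 740 = 734;  1070 − 734 = 336

336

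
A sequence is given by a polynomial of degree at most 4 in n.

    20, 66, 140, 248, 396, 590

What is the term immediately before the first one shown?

-4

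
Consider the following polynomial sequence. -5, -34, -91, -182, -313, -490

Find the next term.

First differences: -29  -57  -91  -131  -177
Second differences: -28  -34  -40  -46
Third differences: -6  -6  -6
Third differences constant at -6.
-46 − 6 = -52;  -177 − 52 = -229;  -490 − 229 = -719

-719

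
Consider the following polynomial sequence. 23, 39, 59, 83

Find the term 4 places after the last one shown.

219

D1: 16, 20, 24
D2: 4, 4
Second differences constant at 4.
24 + 4 = 28;  83 + 28 = 111
28 + 4 = 32;  111 + 32 = 143
32 + 4 = 36;  143 + 36 = 179
36 + 4 = 40;  179 + 40 = 219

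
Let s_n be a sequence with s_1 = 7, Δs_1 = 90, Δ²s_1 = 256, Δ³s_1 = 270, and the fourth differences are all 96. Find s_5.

Build the table forward from the leading diagonal:
D4: 96, 96, 96, 96, 96
D3: 270, 366, 462, 558, 654
D2: 256, 526, 892, 1354, 1912
D1: 90, 346, 872, 1764, 3118
s: 7, 97, 443, 1315, 3079

3079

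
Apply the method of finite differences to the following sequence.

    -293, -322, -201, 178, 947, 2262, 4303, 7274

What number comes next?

-29 , 121 , 379 , 769 , 1315 , 2041 , 2971
150 , 258 , 390 , 546 , 726 , 930
108 , 132 , 156 , 180 , 204
24 , 24 , 24 , 24
The fourth differences are constant (24).
204 + 24 = 228;  930 + 228 = 1158;  2971 + 1158 = 4129;  7274 + 4129 = 11403

11403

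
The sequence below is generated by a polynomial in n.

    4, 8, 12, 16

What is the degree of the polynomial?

1

Δ: 4, 4, 4
The first differences are constant, so the polynomial has degree 1.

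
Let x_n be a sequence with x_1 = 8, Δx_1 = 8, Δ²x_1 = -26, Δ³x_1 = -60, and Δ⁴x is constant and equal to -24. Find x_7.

Build the table forward from the leading diagonal:
D4: -24  -24  -24  -24  -24  -24  -24
D3: -60  -84  -108  -132  -156  -180  -204
D2: -26  -86  -170  -278  -410  -566  -746
D1: 8  -18  -104  -274  -552  -962  -1528
x: 8  16  -2  -106  -380  -932  -1894

-1894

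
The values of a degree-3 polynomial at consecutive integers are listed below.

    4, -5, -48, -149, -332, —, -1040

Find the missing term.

Using the first 5 terms:
-9, -43, -101, -183
-34, -58, -82
-24, -24
Constant third difference = -24.
Extend forward: -82 − 24 = -106;  -183 − 106 = -289;  -332 − 289 = -621

-621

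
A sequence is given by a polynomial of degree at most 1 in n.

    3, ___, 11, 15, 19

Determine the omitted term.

7

Using the last 3 terms:
D1: 4, 4
Constant first difference = 4.
Extend backward: 11 − 4 = 7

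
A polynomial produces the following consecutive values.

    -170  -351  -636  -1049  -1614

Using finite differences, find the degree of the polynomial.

3

First differences: -181, -285, -413, -565
Second differences: -104, -128, -152
Third differences: -24, -24
The third differences are constant, so the polynomial has degree 3.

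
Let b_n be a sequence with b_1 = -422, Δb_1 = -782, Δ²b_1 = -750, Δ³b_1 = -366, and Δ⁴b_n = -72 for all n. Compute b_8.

-36976

Build the table forward from the leading diagonal:
Δ⁴: -72  -72  -72  -72  -72  -72  -72  -72
Δ³: -366  -438  -510  -582  -654  -726  -798  -870
Δ²: -750  -1116  -1554  -2064  -2646  -3300  -4026  -4824
Δ: -782  -1532  -2648  -4202  -6266  -8912  -12212  -16238
b: -422  -1204  -2736  -5384  -9586  -15852  -24764  -36976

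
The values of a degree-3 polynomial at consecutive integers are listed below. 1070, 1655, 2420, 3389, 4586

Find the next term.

6035

First differences: 585, 765, 969, 1197
Second differences: 180, 204, 228
Third differences: 24, 24
Third differences constant at 24.
228 + 24 = 252;  1197 + 252 = 1449;  4586 + 1449 = 6035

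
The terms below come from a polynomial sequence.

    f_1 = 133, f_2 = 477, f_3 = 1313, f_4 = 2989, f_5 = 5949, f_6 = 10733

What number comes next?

17977

Δ: 344  836  1676  2960  4784
Δ²: 492  840  1284  1824
Δ³: 348  444  540
Δ⁴: 96  96
Constant fourth difference = 96, so extend:
540 + 96 = 636;  1824 + 636 = 2460;  4784 + 2460 = 7244;  10733 + 7244 = 17977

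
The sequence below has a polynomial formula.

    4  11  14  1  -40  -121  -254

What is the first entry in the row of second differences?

Δ: 7, 3, -13, -41, -81, -133
Δ²: -4, -16, -28, -40, -52
Δ³: -12, -12, -12, -12

-4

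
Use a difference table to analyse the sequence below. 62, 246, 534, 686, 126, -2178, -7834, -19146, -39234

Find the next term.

D1: 184 , 288 , 152 , -560 , -2304 , -5656 , -11312 , -20088
D2: 104 , -136 , -712 , -1744 , -3352 , -5656 , -8776
D3: -240 , -576 , -1032 , -1608 , -2304 , -3120
D4: -336 , -456 , -576 , -696 , -816
D5: -120 , -120 , -120 , -120
Constant fifth difference = -120, so extend:
-816 − 120 = -936;  -3120 − 936 = -4056;  -8776 − 4056 = -12832;  -20088 − 12832 = -32920;  -39234 − 32920 = -72154

-72154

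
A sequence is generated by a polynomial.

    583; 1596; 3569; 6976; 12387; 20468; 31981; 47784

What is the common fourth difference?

96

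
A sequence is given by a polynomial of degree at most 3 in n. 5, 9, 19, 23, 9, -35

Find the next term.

-121

First differences: 4  10  4  -14  -44
Second differences: 6  -6  -18  -30
Third differences: -12  -12  -12
Constant third difference = -12, so extend:
-30 − 12 = -42;  -44 − 42 = -86;  -35 − 86 = -121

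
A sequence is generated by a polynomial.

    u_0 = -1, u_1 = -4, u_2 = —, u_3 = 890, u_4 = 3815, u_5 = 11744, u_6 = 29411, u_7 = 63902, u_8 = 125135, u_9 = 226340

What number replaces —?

107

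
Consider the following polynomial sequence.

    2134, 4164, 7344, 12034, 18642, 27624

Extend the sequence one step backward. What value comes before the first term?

D1: 2030  3180  4690  6608  8982
D2: 1150  1510  1918  2374
D3: 360  408  456
D4: 48  48
The fourth differences are constant at 48.
Work back: 360 − 48 = 312;  1150 − 312 = 838;  2030 − 838 = 1192;  2134 − 1192 = 942

942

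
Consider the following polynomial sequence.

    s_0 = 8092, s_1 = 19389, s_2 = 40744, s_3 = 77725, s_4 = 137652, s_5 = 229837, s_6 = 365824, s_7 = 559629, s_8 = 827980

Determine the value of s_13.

Δ: 11297, 21355, 36981, 59927, 92185, 135987, 193805, 268351
Δ²: 10058, 15626, 22946, 32258, 43802, 57818, 74546
Δ³: 5568, 7320, 9312, 11544, 14016, 16728
Δ⁴: 1752, 1992, 2232, 2472, 2712
Δ⁵: 240, 240, 240, 240
Fifth differences constant at 240.
2712 + 240 = 2952;  16728 + 2952 = 19680;  74546 + 19680 = 94226;  268351 + 94226 = 362577;  827980 + 362577 = 1190557
2952 + 240 = 3192;  19680 + 3192 = 22872;  94226 + 22872 = 117098;  362577 + 117098 = 479675;  1190557 + 479675 = 1670232
3192 + 240 = 3432;  22872 + 3432 = 26304;  117098 + 26304 = 143402;  479675 + 143402 = 623077;  1670232 + 623077 = 2293309
3432 + 240 = 3672;  26304 + 3672 = 29976;  143402 + 29976 = 173378;  623077 + 173378 = 796455;  2293309 + 796455 = 3089764
3672 + 240 = 3912;  29976 + 3912 = 33888;  173378 + 33888 = 207266;  796455 + 207266 = 1003721;  3089764 + 1003721 = 4093485

4093485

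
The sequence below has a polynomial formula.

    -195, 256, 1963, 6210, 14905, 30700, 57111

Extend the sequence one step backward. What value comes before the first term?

-170

451, 1707, 4247, 8695, 15795, 26411
1256, 2540, 4448, 7100, 10616
1284, 1908, 2652, 3516
624, 744, 864
120, 120
The fifth differences are constant at 120.
Work back: 624 − 120 = 504;  1284 − 504 = 780;  1256 − 780 = 476;  451 − 476 = -25;  -195 + 25 = -170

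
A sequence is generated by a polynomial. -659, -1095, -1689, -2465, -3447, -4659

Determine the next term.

-6125

D1: -436  -594  -776  -982  -1212
D2: -158  -182  -206  -230
D3: -24  -24  -24
Third differences constant at -24.
-230 − 24 = -254;  -1212 − 254 = -1466;  -4659 − 1466 = -6125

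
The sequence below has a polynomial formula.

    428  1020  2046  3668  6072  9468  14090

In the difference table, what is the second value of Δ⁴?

First differences: 592, 1026, 1622, 2404, 3396, 4622
Second differences: 434, 596, 782, 992, 1226
Third differences: 162, 186, 210, 234
Fourth differences: 24, 24, 24

24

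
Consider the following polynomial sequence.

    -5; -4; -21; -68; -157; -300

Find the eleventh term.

-2245

First differences: 1  -17  -47  -89  -143
Second differences: -18  -30  -42  -54
Third differences: -12  -12  -12
Constant third difference = -12, so extend:
-54 − 12 = -66;  -143 − 66 = -209;  -300 − 209 = -509
-66 − 12 = -78;  -209 − 78 = -287;  -509 − 287 = -796
-78 − 12 = -90;  -287 − 90 = -377;  -796 − 377 = -1173
-90 − 12 = -102;  -377 − 102 = -479;  -1173 − 479 = -1652
-102 − 12 = -114;  -479 − 114 = -593;  -1652 − 593 = -2245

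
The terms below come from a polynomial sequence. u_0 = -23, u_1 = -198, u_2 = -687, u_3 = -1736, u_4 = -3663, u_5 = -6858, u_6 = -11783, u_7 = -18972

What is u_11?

First differences: -175 , -489 , -1049 , -1927 , -3195 , -4925 , -7189
Second differences: -314 , -560 , -878 , -1268 , -1730 , -2264
Third differences: -246 , -318 , -390 , -462 , -534
Fourth differences: -72 , -72 , -72 , -72
The fourth differences are constant (-72).
-534 − 72 = -606;  -2264 − 606 = -2870;  -7189 − 2870 = -10059;  -18972 − 10059 = -29031
-606 − 72 = -678;  -2870 − 678 = -3548;  -10059 − 3548 = -13607;  -29031 − 13607 = -42638
-678 − 72 = -750;  -3548 − 750 = -4298;  -13607 − 4298 = -17905;  -42638 − 17905 = -60543
-750 − 72 = -822;  -4298 − 822 = -5120;  -17905 − 5120 = -23025;  -60543 − 23025 = -83568

-83568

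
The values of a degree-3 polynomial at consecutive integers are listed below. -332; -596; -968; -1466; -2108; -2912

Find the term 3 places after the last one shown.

-6476

-264, -372, -498, -642, -804
-108, -126, -144, -162
-18, -18, -18
The third differences are constant (-18).
-162 − 18 = -180;  -804 − 180 = -984;  -2912 − 984 = -3896
-180 − 18 = -198;  -984 − 198 = -1182;  -3896 − 1182 = -5078
-198 − 18 = -216;  -1182 − 216 = -1398;  -5078 − 1398 = -6476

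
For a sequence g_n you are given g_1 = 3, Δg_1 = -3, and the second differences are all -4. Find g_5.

Build the table forward from the leading diagonal:
Δ²: -4  -4  -4  -4  -4
Δ: -3  -7  -11  -15  -19
g: 3  0  -7  -18  -33

-33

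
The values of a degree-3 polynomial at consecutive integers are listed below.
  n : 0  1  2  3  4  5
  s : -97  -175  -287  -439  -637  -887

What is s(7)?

First differences: -78 , -112 , -152 , -198 , -250
Second differences: -34 , -40 , -46 , -52
Third differences: -6 , -6 , -6
Constant third difference = -6, so extend:
-52 − 6 = -58;  -250 − 58 = -308;  -887 − 308 = -1195
-58 − 6 = -64;  -308 − 64 = -372;  -1195 − 372 = -1567

-1567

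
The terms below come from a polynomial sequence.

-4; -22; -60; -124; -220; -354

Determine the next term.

-532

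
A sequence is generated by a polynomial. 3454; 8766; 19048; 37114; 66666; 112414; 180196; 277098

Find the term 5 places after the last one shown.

5312 , 10282 , 18066 , 29552 , 45748 , 67782 , 96902
4970 , 7784 , 11486 , 16196 , 22034 , 29120
2814 , 3702 , 4710 , 5838 , 7086
888 , 1008 , 1128 , 1248
120 , 120 , 120
Constant fifth difference = 120, so extend:
1248 + 120 = 1368;  7086 + 1368 = 8454;  29120 + 8454 = 37574;  96902 + 37574 = 134476;  277098 + 134476 = 411574
1368 + 120 = 1488;  8454 + 1488 = 9942;  37574 + 9942 = 47516;  134476 + 47516 = 181992;  411574 + 181992 = 593566
1488 + 120 = 1608;  9942 + 1608 = 11550;  47516 + 11550 = 59066;  181992 + 59066 = 241058;  593566 + 241058 = 834624
1608 + 120 = 1728;  11550 + 1728 = 13278;  59066 + 13278 = 72344;  241058 + 72344 = 313402;  834624 + 313402 = 1148026
1728 + 120 = 1848;  13278 + 1848 = 15126;  72344 + 15126 = 87470;  313402 + 87470 = 400872;  1148026 + 400872 = 1548898

1548898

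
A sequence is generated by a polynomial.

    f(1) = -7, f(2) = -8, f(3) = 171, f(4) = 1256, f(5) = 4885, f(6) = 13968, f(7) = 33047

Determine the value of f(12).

D1: -1, 179, 1085, 3629, 9083, 19079
D2: 180, 906, 2544, 5454, 9996
D3: 726, 1638, 2910, 4542
D4: 912, 1272, 1632
D5: 360, 360
Constant fifth difference = 360, so extend:
1632 + 360 = 1992;  4542 + 1992 = 6534;  9996 + 6534 = 16530;  19079 + 16530 = 35609;  33047 + 35609 = 68656
1992 + 360 = 2352;  6534 + 2352 = 8886;  16530 + 8886 = 25416;  35609 + 25416 = 61025;  68656 + 61025 = 129681
2352 + 360 = 2712;  8886 + 2712 = 11598;  25416 + 11598 = 37014;  61025 + 37014 = 98039;  129681 + 98039 = 227720
2712 + 360 = 3072;  11598 + 3072 = 14670;  37014 + 14670 = 51684;  98039 + 51684 = 149723;  227720 + 149723 = 377443
3072 + 360 = 3432;  14670 + 3432 = 18102;  51684 + 18102 = 69786;  149723 + 69786 = 219509;  377443 + 219509 = 596952

596952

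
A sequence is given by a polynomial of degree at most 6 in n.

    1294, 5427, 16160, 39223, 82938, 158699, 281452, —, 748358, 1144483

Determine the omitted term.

470175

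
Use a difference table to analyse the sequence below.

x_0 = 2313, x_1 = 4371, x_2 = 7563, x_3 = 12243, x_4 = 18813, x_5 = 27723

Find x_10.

D1: 2058, 3192, 4680, 6570, 8910
D2: 1134, 1488, 1890, 2340
D3: 354, 402, 450
D4: 48, 48
Constant fourth difference = 48, so extend:
450 + 48 = 498;  2340 + 498 = 2838;  8910 + 2838 = 11748;  27723 + 11748 = 39471
498 + 48 = 546;  2838 + 546 = 3384;  11748 + 3384 = 15132;  39471 + 15132 = 54603
546 + 48 = 594;  3384 + 594 = 3978;  15132 + 3978 = 19110;  54603 + 19110 = 73713
594 + 48 = 642;  3978 + 642 = 4620;  19110 + 4620 = 23730;  73713 + 23730 = 97443
642 + 48 = 690;  4620 + 690 = 5310;  23730 + 5310 = 29040;  97443 + 29040 = 126483

126483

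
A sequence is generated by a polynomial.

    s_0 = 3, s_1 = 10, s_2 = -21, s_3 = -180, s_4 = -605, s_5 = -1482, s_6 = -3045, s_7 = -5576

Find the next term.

-9405

D1: 7 , -31 , -159 , -425 , -877 , -1563 , -2531
D2: -38 , -128 , -266 , -452 , -686 , -968
D3: -90 , -138 , -186 , -234 , -282
D4: -48 , -48 , -48 , -48
The fourth differences are constant (-48).
-282 − 48 = -330;  -968 − 330 = -1298;  -2531 − 1298 = -3829;  -5576 − 3829 = -9405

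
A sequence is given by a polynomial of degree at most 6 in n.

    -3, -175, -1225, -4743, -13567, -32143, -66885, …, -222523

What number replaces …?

Using the first 7 terms:
D1: -172, -1050, -3518, -8824, -18576, -34742
D2: -878, -2468, -5306, -9752, -16166
D3: -1590, -2838, -4446, -6414
D4: -1248, -1608, -1968
D5: -360, -360
Constant fifth difference = -360.
Extend forward: -1968 − 360 = -2328;  -6414 − 2328 = -8742;  -16166 − 8742 = -24908;  -34742 − 24908 = -59650;  -66885 − 59650 = -126535

-126535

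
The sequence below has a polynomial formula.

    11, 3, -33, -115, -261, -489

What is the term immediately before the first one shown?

9

First differences: -8, -36, -82, -146, -228
Second differences: -28, -46, -64, -82
Third differences: -18, -18, -18
The third differences are constant at -18.
Work back: -28 + 18 = -10;  -8 + 10 = 2;  11 − 2 = 9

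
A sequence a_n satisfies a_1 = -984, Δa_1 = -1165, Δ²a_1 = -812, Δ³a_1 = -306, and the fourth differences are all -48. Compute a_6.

-18229

Build the table forward from the leading diagonal:
Δ⁴: -48, -48, -48, -48, -48, -48
Δ³: -306, -354, -402, -450, -498, -546
Δ²: -812, -1118, -1472, -1874, -2324, -2822
Δ: -1165, -1977, -3095, -4567, -6441, -8765
a: -984, -2149, -4126, -7221, -11788, -18229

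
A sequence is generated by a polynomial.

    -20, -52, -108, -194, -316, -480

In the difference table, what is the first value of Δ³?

First differences: -32, -56, -86, -122, -164
Second differences: -24, -30, -36, -42
Third differences: -6, -6, -6

-6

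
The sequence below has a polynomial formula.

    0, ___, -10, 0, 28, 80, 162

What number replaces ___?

Using the last 5 terms:
D1: 10  28  52  82
D2: 18  24  30
D3: 6  6
Constant third difference = 6.
Extend backward: 18 − 6 = 12;  10 − 12 = -2;  -10 + 2 = -8

-8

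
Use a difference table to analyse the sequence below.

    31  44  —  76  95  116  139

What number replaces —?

59

Using the last 4 terms:
Δ: 19  21  23
Δ²: 2  2
Constant second difference = 2.
Extend backward: 19 − 2 = 17;  76 − 17 = 59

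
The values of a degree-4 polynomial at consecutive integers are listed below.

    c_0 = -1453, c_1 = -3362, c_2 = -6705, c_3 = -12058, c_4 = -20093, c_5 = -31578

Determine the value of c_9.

-130738

-1909, -3343, -5353, -8035, -11485
-1434, -2010, -2682, -3450
-576, -672, -768
-96, -96
Fourth differences constant at -96.
-768 − 96 = -864;  -3450 − 864 = -4314;  -11485 − 4314 = -15799;  -31578 − 15799 = -47377
-864 − 96 = -960;  -4314 − 960 = -5274;  -15799 − 5274 = -21073;  -47377 − 21073 = -68450
-960 − 96 = -1056;  -5274 − 1056 = -6330;  -21073 − 6330 = -27403;  -68450 − 27403 = -95853
-1056 − 96 = -1152;  -6330 − 1152 = -7482;  -27403 − 7482 = -34885;  -95853 − 34885 = -130738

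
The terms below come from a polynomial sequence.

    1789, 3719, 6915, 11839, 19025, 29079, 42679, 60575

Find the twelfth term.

192639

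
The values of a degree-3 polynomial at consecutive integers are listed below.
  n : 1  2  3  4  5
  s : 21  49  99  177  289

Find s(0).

9

Δ: 28, 50, 78, 112
Δ²: 22, 28, 34
Δ³: 6, 6
The third differences are constant at 6.
Work back: 22 − 6 = 16;  28 − 16 = 12;  21 − 12 = 9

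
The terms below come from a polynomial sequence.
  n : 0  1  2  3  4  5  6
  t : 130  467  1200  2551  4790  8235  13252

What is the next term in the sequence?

20255

D1: 337, 733, 1351, 2239, 3445, 5017
D2: 396, 618, 888, 1206, 1572
D3: 222, 270, 318, 366
D4: 48, 48, 48
The fourth differences are constant (48).
366 + 48 = 414;  1572 + 414 = 1986;  5017 + 1986 = 7003;  13252 + 7003 = 20255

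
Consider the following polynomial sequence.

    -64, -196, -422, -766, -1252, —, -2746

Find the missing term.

-1904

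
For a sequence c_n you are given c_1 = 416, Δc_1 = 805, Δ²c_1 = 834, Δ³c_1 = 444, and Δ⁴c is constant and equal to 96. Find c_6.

Build the table forward from the leading diagonal:
Fourth differences: 96  96  96  96  96  96
Third differences: 444  540  636  732  828  924
Second differences: 834  1278  1818  2454  3186  4014
First differences: 805  1639  2917  4735  7189  10375
c: 416  1221  2860  5777  10512  17701

17701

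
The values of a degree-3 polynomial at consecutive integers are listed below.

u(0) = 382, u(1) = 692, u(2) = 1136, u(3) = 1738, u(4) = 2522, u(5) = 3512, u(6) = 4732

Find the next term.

6206

First differences: 310, 444, 602, 784, 990, 1220
Second differences: 134, 158, 182, 206, 230
Third differences: 24, 24, 24, 24
Constant third difference = 24, so extend:
230 + 24 = 254;  1220 + 254 = 1474;  4732 + 1474 = 6206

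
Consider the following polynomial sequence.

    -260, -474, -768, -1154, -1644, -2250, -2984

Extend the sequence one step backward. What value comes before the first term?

Δ: -214, -294, -386, -490, -606, -734
Δ²: -80, -92, -104, -116, -128
Δ³: -12, -12, -12, -12
The third differences are constant at -12.
Work back: -80 + 12 = -68;  -214 + 68 = -146;  -260 + 146 = -114

-114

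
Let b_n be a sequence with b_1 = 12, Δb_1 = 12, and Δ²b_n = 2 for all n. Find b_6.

92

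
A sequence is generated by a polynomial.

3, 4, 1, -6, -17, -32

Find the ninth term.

First differences: 1, -3, -7, -11, -15
Second differences: -4, -4, -4, -4
Second differences constant at -4.
-15 − 4 = -19;  -32 − 19 = -51
-19 − 4 = -23;  -51 − 23 = -74
-23 − 4 = -27;  -74 − 27 = -101

-101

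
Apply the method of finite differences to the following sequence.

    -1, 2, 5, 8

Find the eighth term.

20

3, 3, 3
First differences constant at 3.
8 + 3 = 11
11 + 3 = 14
14 + 3 = 17
17 + 3 = 20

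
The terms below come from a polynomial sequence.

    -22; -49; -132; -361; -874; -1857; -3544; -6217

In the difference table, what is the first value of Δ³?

D1: -27, -83, -229, -513, -983, -1687, -2673
D2: -56, -146, -284, -470, -704, -986
D3: -90, -138, -186, -234, -282
D4: -48, -48, -48, -48

-90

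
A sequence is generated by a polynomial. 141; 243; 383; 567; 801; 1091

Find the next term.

102 , 140 , 184 , 234 , 290
38 , 44 , 50 , 56
6 , 6 , 6
The third differences are constant (6).
56 + 6 = 62;  290 + 62 = 352;  1091 + 352 = 1443

1443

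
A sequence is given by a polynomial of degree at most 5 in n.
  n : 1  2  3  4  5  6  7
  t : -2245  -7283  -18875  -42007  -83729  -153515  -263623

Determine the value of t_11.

-1470035

D1: -5038, -11592, -23132, -41722, -69786, -110108
D2: -6554, -11540, -18590, -28064, -40322
D3: -4986, -7050, -9474, -12258
D4: -2064, -2424, -2784
D5: -360, -360
The fifth differences are constant (-360).
-2784 − 360 = -3144;  -12258 − 3144 = -15402;  -40322 − 15402 = -55724;  -110108 − 55724 = -165832;  -263623 − 165832 = -429455
-3144 − 360 = -3504;  -15402 − 3504 = -18906;  -55724 − 18906 = -74630;  -165832 − 74630 = -240462;  -429455 − 240462 = -669917
-3504 − 360 = -3864;  -18906 − 3864 = -22770;  -74630 − 22770 = -97400;  -240462 − 97400 = -337862;  -669917 − 337862 = -1007779
-3864 − 360 = -4224;  -22770 − 4224 = -26994;  -97400 − 26994 = -124394;  -337862 − 124394 = -462256;  -1007779 − 462256 = -1470035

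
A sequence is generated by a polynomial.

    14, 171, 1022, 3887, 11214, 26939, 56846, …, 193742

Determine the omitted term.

108927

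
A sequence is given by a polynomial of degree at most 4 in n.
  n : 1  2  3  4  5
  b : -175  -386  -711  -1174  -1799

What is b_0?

-54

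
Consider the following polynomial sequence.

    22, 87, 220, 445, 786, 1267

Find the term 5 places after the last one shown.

6612

First differences: 65, 133, 225, 341, 481
Second differences: 68, 92, 116, 140
Third differences: 24, 24, 24
Constant third difference = 24, so extend:
140 + 24 = 164;  481 + 164 = 645;  1267 + 645 = 1912
164 + 24 = 188;  645 + 188 = 833;  1912 + 833 = 2745
188 + 24 = 212;  833 + 212 = 1045;  2745 + 1045 = 3790
212 + 24 = 236;  1045 + 236 = 1281;  3790 + 1281 = 5071
236 + 24 = 260;  1281 + 260 = 1541;  5071 + 1541 = 6612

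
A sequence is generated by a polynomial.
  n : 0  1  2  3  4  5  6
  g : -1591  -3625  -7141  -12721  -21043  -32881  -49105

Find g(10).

-2034 , -3516 , -5580 , -8322 , -11838 , -16224
-1482 , -2064 , -2742 , -3516 , -4386
-582 , -678 , -774 , -870
-96 , -96 , -96
Fourth differences constant at -96.
-870 − 96 = -966;  -4386 − 966 = -5352;  -16224 − 5352 = -21576;  -49105 − 21576 = -70681
-966 − 96 = -1062;  -5352 − 1062 = -6414;  -21576 − 6414 = -27990;  -70681 − 27990 = -98671
-1062 − 96 = -1158;  -6414 − 1158 = -7572;  -27990 − 7572 = -35562;  -98671 − 35562 = -134233
-1158 − 96 = -1254;  -7572 − 1254 = -8826;  -35562 − 8826 = -44388;  -134233 − 44388 = -178621

-178621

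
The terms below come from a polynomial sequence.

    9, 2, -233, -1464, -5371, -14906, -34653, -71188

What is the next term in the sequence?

First differences: -7, -235, -1231, -3907, -9535, -19747, -36535
Second differences: -228, -996, -2676, -5628, -10212, -16788
Third differences: -768, -1680, -2952, -4584, -6576
Fourth differences: -912, -1272, -1632, -1992
Fifth differences: -360, -360, -360
The fifth differences are constant (-360).
-1992 − 360 = -2352;  -6576 − 2352 = -8928;  -16788 − 8928 = -25716;  -36535 − 25716 = -62251;  -71188 − 62251 = -133439

-133439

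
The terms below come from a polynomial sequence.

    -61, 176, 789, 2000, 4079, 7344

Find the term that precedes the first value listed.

First differences: 237, 613, 1211, 2079, 3265
Second differences: 376, 598, 868, 1186
Third differences: 222, 270, 318
Fourth differences: 48, 48
The fourth differences are constant at 48.
Work back: 222 − 48 = 174;  376 − 174 = 202;  237 − 202 = 35;  -61 − 35 = -96

-96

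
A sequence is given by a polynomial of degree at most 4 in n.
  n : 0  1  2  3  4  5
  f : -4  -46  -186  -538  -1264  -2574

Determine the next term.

-4726

-42, -140, -352, -726, -1310
-98, -212, -374, -584
-114, -162, -210
-48, -48
The fourth differences are constant (-48).
-210 − 48 = -258;  -584 − 258 = -842;  -1310 − 842 = -2152;  -2574 − 2152 = -4726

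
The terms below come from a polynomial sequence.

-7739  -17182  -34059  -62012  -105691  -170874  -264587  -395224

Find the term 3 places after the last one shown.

-1115659

D1: -9443  -16877  -27953  -43679  -65183  -93713  -130637
D2: -7434  -11076  -15726  -21504  -28530  -36924
D3: -3642  -4650  -5778  -7026  -8394
D4: -1008  -1128  -1248  -1368
D5: -120  -120  -120
The fifth differences are constant (-120).
-1368 − 120 = -1488;  -8394 − 1488 = -9882;  -36924 − 9882 = -46806;  -130637 − 46806 = -177443;  -395224 − 177443 = -572667
-1488 − 120 = -1608;  -9882 − 1608 = -11490;  -46806 − 11490 = -58296;  -177443 − 58296 = -235739;  -572667 − 235739 = -808406
-1608 − 120 = -1728;  -11490 − 1728 = -13218;  -58296 − 13218 = -71514;  -235739 − 71514 = -307253;  -808406 − 307253 = -1115659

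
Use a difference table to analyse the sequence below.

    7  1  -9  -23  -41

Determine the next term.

Δ: -6  -10  -14  -18
Δ²: -4  -4  -4
The second differences are constant (-4).
-18 − 4 = -22;  -41 − 22 = -63

-63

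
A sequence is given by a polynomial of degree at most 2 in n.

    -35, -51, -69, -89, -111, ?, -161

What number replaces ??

-135

Using the first 5 terms:
-16  -18  -20  -22
-2  -2  -2
Constant second difference = -2.
Extend forward: -22 − 2 = -24;  -111 − 24 = -135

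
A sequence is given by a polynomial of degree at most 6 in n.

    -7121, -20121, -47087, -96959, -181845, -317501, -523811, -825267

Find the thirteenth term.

-13000, -26966, -49872, -84886, -135656, -206310, -301456
-13966, -22906, -35014, -50770, -70654, -95146
-8940, -12108, -15756, -19884, -24492
-3168, -3648, -4128, -4608
-480, -480, -480
The fifth differences are constant (-480).
-4608 − 480 = -5088;  -24492 − 5088 = -29580;  -95146 − 29580 = -124726;  -301456 − 124726 = -426182;  -825267 − 426182 = -1251449
-5088 − 480 = -5568;  -29580 − 5568 = -35148;  -124726 − 35148 = -159874;  -426182 − 159874 = -586056;  -1251449 − 586056 = -1837505
-5568 − 480 = -6048;  -35148 − 6048 = -41196;  -159874 − 41196 = -201070;  -586056 − 201070 = -787126;  -1837505 − 787126 = -2624631
-6048 − 480 = -6528;  -41196 − 6528 = -47724;  -201070 − 47724 = -248794;  -787126 − 248794 = -1035920;  -2624631 − 1035920 = -3660551
-6528 − 480 = -7008;  -47724 − 7008 = -54732;  -248794 − 54732 = -303526;  -1035920 − 303526 = -1339446;  -3660551 − 1339446 = -4999997

-4999997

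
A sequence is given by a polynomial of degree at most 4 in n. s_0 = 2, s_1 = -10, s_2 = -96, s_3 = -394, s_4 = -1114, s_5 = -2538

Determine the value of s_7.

-12, -86, -298, -720, -1424
-74, -212, -422, -704
-138, -210, -282
-72, -72
The fourth differences are constant (-72).
-282 − 72 = -354;  -704 − 354 = -1058;  -1424 − 1058 = -2482;  -2538 − 2482 = -5020
-354 − 72 = -426;  -1058 − 426 = -1484;  -2482 − 1484 = -3966;  -5020 − 3966 = -8986

-8986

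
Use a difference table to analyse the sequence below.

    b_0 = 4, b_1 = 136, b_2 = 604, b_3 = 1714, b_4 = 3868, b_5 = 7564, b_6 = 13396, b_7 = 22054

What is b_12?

138604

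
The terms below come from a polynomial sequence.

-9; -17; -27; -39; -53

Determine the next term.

Δ: -8, -10, -12, -14
Δ²: -2, -2, -2
Second differences constant at -2.
-14 − 2 = -16;  -53 − 16 = -69

-69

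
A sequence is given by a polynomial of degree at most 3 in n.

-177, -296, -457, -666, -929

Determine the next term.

-1252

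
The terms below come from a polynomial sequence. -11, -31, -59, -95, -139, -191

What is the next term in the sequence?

-251

D1: -20, -28, -36, -44, -52
D2: -8, -8, -8, -8
Constant second difference = -8, so extend:
-52 − 8 = -60;  -191 − 60 = -251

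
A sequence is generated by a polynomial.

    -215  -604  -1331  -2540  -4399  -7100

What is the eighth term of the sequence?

-15916

-389, -727, -1209, -1859, -2701
-338, -482, -650, -842
-144, -168, -192
-24, -24
Fourth differences constant at -24.
-192 − 24 = -216;  -842 − 216 = -1058;  -2701 − 1058 = -3759;  -7100 − 3759 = -10859
-216 − 24 = -240;  -1058 − 240 = -1298;  -3759 − 1298 = -5057;  -10859 − 5057 = -15916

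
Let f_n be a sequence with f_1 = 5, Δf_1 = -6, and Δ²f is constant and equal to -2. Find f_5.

-31

Build the table forward from the leading diagonal:
Second differences: -2, -2, -2, -2, -2
First differences: -6, -8, -10, -12, -14
f: 5, -1, -9, -19, -31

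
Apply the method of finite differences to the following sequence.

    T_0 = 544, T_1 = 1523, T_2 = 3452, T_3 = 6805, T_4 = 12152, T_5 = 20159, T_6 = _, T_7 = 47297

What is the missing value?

Using the first 6 terms:
D1: 979, 1929, 3353, 5347, 8007
D2: 950, 1424, 1994, 2660
D3: 474, 570, 666
D4: 96, 96
Constant fourth difference = 96.
Extend forward: 666 + 96 = 762;  2660 + 762 = 3422;  8007 + 3422 = 11429;  20159 + 11429 = 31588

31588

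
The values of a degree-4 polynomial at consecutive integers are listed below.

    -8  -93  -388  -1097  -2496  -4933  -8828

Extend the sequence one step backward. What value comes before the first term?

First differences: -85, -295, -709, -1399, -2437, -3895
Second differences: -210, -414, -690, -1038, -1458
Third differences: -204, -276, -348, -420
Fourth differences: -72, -72, -72
The fourth differences are constant at -72.
Work back: -204 + 72 = -132;  -210 + 132 = -78;  -85 + 78 = -7;  -8 + 7 = -1

-1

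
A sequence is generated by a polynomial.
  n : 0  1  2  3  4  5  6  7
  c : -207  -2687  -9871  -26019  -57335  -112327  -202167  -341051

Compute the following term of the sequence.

Δ: -2480  -7184  -16148  -31316  -54992  -89840  -138884
Δ²: -4704  -8964  -15168  -23676  -34848  -49044
Δ³: -4260  -6204  -8508  -11172  -14196
Δ⁴: -1944  -2304  -2664  -3024
Δ⁵: -360  -360  -360
The fifth differences are constant (-360).
-3024 − 360 = -3384;  -14196 − 3384 = -17580;  -49044 − 17580 = -66624;  -138884 − 66624 = -205508;  -341051 − 205508 = -546559

-546559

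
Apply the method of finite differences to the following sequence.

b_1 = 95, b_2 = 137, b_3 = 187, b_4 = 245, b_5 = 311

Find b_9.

655

Δ: 42, 50, 58, 66
Δ²: 8, 8, 8
Second differences constant at 8.
66 + 8 = 74;  311 + 74 = 385
74 + 8 = 82;  385 + 82 = 467
82 + 8 = 90;  467 + 90 = 557
90 + 8 = 98;  557 + 98 = 655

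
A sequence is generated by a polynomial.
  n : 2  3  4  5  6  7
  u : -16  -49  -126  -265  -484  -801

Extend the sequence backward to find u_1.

Δ: -33  -77  -139  -219  -317
Δ²: -44  -62  -80  -98
Δ³: -18  -18  -18
The third differences are constant at -18.
Work back: -44 + 18 = -26;  -33 + 26 = -7;  -16 + 7 = -9

-9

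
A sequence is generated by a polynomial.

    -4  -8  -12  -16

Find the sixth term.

First differences: -4, -4, -4
The first differences are constant (-4).
-16 − 4 = -20
-20 − 4 = -24

-24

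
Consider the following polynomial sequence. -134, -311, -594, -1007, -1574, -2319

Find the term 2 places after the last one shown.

-4439

D1: -177 , -283 , -413 , -567 , -745
D2: -106 , -130 , -154 , -178
D3: -24 , -24 , -24
The third differences are constant (-24).
-178 − 24 = -202;  -745 − 202 = -947;  -2319 − 947 = -3266
-202 − 24 = -226;  -947 − 226 = -1173;  -3266 − 1173 = -4439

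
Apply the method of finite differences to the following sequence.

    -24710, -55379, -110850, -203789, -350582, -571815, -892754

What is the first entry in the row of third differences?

-12666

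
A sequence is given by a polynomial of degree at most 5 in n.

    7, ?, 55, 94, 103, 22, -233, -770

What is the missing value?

22

Using the last 6 terms:
D1: 39, 9, -81, -255, -537
D2: -30, -90, -174, -282
D3: -60, -84, -108
D4: -24, -24
Constant fourth difference = -24.
Extend backward: -60 + 24 = -36;  -30 + 36 = 6;  39 − 6 = 33;  55 − 33 = 22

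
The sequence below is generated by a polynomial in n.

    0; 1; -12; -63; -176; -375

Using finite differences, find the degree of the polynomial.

Δ: 1, -13, -51, -113, -199
Δ²: -14, -38, -62, -86
Δ³: -24, -24, -24
The third differences are constant, so the polynomial has degree 3.

3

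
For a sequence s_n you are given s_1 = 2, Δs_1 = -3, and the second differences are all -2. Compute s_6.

-33

Build the table forward from the leading diagonal:
Δ²: -2, -2, -2, -2, -2, -2
Δ: -3, -5, -7, -9, -11, -13
s: 2, -1, -6, -13, -22, -33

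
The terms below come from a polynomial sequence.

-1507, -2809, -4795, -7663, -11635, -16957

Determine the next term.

Δ: -1302, -1986, -2868, -3972, -5322
Δ²: -684, -882, -1104, -1350
Δ³: -198, -222, -246
Δ⁴: -24, -24
Constant fourth difference = -24, so extend:
-246 − 24 = -270;  -1350 − 270 = -1620;  -5322 − 1620 = -6942;  -16957 − 6942 = -23899

-23899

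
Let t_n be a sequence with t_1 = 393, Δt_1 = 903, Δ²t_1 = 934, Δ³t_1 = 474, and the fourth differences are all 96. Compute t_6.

Build the table forward from the leading diagonal:
Fourth differences: 96, 96, 96, 96, 96, 96
Third differences: 474, 570, 666, 762, 858, 954
Second differences: 934, 1408, 1978, 2644, 3406, 4264
First differences: 903, 1837, 3245, 5223, 7867, 11273
t: 393, 1296, 3133, 6378, 11601, 19468

19468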